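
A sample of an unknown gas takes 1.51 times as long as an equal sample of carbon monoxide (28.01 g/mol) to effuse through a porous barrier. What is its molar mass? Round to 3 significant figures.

63.9 g/mol

By Graham's law, t_X/t_CO = √(M_X/M_CO).
1.51 = √(M_X/28.01)
M_X = 28.01 × 1.51² = 28.01 × 2.280 = 63.9 g/mol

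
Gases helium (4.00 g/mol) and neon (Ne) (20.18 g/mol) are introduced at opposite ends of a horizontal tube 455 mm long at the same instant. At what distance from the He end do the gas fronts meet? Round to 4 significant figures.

Distances travelled in equal time are proportional to diffusion rates, so d_He/d_Ne = √(M_Ne/M_He) = √(20.18/4.00) = 2.246.
With d_He + d_Ne = 455 mm, d_Ne = 455/(1 + 2.246) = 140.2 mm.
d_He = 455 − 140.2 = 314.8 mm.

314.8 mm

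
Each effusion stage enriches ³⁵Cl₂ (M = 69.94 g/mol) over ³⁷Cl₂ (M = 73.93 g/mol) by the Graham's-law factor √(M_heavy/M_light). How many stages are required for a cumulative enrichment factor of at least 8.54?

78

Per stage α = (73.93/69.94)^(1/2) = 1.05705^0.5, giving ln α = 0.02774.
Need α^N ≥ 8.54 ⇒ N ≥ ln(8.54) / ln α = 2.145 / 0.02774 = 77.32.
So at least 78 stages are needed.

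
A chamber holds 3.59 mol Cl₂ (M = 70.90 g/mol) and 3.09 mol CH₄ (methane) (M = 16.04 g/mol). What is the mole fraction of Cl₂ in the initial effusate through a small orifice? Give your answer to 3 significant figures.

0.356

The effusion rate of species i is ∝ p_i/√M_i ∝ n_i/√M_i.
So x_Cl₂ in the escaping gas = (n_Cl₂/√M_Cl₂) / Σ(n_i/√M_i)
= (3.59/√70.90) / (3.59/√70.90 + 3.09/√16.04) = 0.4264/(0.4264 + 0.7715) = 0.356.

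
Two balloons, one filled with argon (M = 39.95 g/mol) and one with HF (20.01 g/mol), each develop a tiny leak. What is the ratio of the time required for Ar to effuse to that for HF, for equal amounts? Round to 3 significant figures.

1.41

Using Graham's law: t_Ar/t_HF = √(M_Ar/M_HF) = √(39.95/20.01) = √1.997 = 1.41.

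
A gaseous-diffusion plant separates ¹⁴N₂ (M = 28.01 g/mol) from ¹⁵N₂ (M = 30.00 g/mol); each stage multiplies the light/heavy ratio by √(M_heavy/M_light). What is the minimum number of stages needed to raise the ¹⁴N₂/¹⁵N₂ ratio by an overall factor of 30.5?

Single-stage factor α = √(30.00/28.01), so ln α = ½ ln(1.07105) = 0.03432.
Need α^N ≥ 30.5 ⇒ N ≥ ln(30.5) / ln α = 3.418 / 0.03432 = 99.59.
So at least 100 stages are needed.

100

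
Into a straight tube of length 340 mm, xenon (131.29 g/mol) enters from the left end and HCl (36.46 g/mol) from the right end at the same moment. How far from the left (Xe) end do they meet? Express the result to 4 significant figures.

117.3 mm

The fronts meet when d_Xe + d_HCl = L with d_Xe/d_HCl = √(M_HCl/M_Xe) (Graham's law). Here √(M_HCl/M_Xe) = √(36.46/131.29) = 0.5270.
With d_Xe + d_HCl = 340 mm, d_HCl = 340/(1 + 0.5270) = 222.7 mm.
d_Xe = 340 − 222.7 = 117.3 mm.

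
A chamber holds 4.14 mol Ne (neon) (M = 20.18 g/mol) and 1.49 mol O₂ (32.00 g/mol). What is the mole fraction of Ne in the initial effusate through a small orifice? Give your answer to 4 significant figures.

The effusion rate of species i is ∝ p_i/√M_i ∝ n_i/√M_i.
Mole fraction of Ne in the effusate = (n_Ne/√M_Ne) / (n_Ne/√M_Ne + n_O₂/√M_O₂)
= (4.14/√20.18) / (4.14/√20.18 + 1.49/√32.00) = 0.9216/(0.9216 + 0.2634) = 0.7777.

0.7777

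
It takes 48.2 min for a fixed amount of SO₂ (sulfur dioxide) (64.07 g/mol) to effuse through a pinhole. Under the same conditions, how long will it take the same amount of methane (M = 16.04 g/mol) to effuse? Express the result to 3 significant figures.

24.1 min

From Graham's law, t_CH₄/t_SO₂ = √(M_CH₄/M_SO₂) = √(16.04/64.07) = √0.2504 = 0.5004.
So the time for CH₄ is 48.2 × 0.5004 = 24.1 min.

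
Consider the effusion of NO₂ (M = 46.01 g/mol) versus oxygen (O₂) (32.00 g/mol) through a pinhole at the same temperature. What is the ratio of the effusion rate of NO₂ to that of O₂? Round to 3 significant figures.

0.834

By Graham's law, rate_NO₂/rate_O₂ = √(M_O₂/M_NO₂) = √(32.00/46.01) = √0.6955 = 0.834.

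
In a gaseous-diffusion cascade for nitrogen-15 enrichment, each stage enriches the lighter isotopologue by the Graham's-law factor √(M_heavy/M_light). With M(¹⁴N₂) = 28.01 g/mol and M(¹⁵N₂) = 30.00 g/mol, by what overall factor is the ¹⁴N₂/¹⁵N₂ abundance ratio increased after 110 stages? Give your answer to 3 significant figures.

After 110 stages the ratio has grown by (√(30.00/28.01))^110 = (30.00/28.01)^(110/2).
= 1.07105^55 = 43.6.

43.6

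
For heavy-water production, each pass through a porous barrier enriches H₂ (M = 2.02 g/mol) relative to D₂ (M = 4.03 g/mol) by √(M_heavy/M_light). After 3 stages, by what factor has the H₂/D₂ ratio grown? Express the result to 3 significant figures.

Overall factor = α^3 with α = √(4.03/2.02), i.e. (4.03/2.02)^(3/2).
= 1.99505^(3/2) = 2.82.

2.82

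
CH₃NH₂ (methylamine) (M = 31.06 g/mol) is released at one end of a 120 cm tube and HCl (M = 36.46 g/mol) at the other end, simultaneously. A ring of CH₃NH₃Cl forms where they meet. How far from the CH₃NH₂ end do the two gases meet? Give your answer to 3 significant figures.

62.4 cm

Graham's law gives d_CH₃NH₂/d_HCl = rate_CH₃NH₂/rate_HCl = √(M_HCl/M_CH₃NH₂) = √(36.46/31.06) = 1.083.
With d_CH₃NH₂ + d_HCl = 120 cm, d_HCl = 120/(1 + 1.083) = 57.60 cm.
d_CH₃NH₂ = 120 − 57.60 = 62.4 cm.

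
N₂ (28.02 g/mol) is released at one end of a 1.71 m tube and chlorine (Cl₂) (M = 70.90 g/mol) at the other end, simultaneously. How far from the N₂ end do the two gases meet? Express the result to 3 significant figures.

1.05 m

In equal time, each gas travels a distance ∝ its rate ∝ 1/√M, so d_N₂/d_Cl₂ = √(M_Cl₂/M_N₂) = √(70.90/28.02) = 1.591.
With d_N₂ + d_Cl₂ = 1.71 m, d_Cl₂ = 1.71/(1 + 1.591) = 0.6601 m.
d_N₂ = 1.71 − 0.6601 = 1.05 m.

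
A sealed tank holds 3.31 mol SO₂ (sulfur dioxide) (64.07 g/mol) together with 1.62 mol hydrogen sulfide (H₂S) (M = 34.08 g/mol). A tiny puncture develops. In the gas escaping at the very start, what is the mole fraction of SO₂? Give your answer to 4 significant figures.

The effusion rate of species i is ∝ p_i/√M_i ∝ n_i/√M_i.
So x_SO₂ in the escaping gas = (n_SO₂/√M_SO₂) / Σ(n_i/√M_i)
= (3.31/√64.07) / (3.31/√64.07 + 1.62/√34.08) = 0.4135/(0.4135 + 0.2775) = 0.5984.

0.5984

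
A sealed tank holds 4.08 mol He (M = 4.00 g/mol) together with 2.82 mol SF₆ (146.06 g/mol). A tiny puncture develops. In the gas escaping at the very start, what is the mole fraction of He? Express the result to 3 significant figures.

0.897

The effusion rate of species i is ∝ p_i/√M_i ∝ n_i/√M_i.
Mole fraction of He in the effusate = (n_He/√M_He) / (n_He/√M_He + n_SF₆/√M_SF₆)
= (4.08/√4.00) / (4.08/√4.00 + 2.82/√146.06) = 2.040/(2.040 + 0.2333) = 0.897.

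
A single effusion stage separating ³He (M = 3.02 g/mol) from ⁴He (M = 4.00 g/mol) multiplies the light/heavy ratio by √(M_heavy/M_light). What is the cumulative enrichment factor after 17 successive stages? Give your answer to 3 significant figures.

The single-stage factor is √(M_heavy/M_light), so 17 stages give [√(4.00/3.02)]^17 = (4.00/3.02)^(17/2).
= 1.32450^(17/2) = 10.9.

10.9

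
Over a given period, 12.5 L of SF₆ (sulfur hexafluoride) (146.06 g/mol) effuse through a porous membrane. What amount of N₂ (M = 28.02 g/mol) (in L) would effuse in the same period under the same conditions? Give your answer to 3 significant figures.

28.5 L

Using Graham's law: rate_N₂/rate_SF₆ = √(M_SF₆/M_N₂) = √(146.06/28.02) = √5.213 = 2.283.
So the volume for N₂ is 12.5 × 2.283 = 28.5 L.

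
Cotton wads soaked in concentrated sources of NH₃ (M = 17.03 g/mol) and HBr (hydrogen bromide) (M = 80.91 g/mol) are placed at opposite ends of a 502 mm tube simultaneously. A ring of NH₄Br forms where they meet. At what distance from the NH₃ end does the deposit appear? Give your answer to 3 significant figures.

344 mm

Distances travelled in equal time are proportional to diffusion rates, so d_NH₃/d_HBr = √(M_HBr/M_NH₃) = √(80.91/17.03) = 2.180.
With d_NH₃ + d_HBr = 502 mm, d_HBr = 502/(1 + 2.180) = 157.9 mm.
d_NH₃ = 502 − 157.9 = 344 mm.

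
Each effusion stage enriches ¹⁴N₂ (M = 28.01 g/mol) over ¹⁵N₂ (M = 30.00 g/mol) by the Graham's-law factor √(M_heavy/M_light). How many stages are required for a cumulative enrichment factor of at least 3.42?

36

Per stage α = (30.00/28.01)^(1/2) = 1.07105^0.5, giving ln α = 0.03432.
Need α^N ≥ 3.42 ⇒ N ≥ ln(3.42) / ln α = 1.230 / 0.03432 = 35.83.
So at least 36 stages are needed.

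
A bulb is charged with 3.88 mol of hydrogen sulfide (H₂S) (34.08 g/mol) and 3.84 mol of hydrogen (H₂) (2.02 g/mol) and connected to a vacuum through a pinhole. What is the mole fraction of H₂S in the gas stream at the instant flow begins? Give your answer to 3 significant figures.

Each component's effusion rate ∝ (its partial pressure)·(1/√M) ∝ n_i/√M_i.
So x_H₂S in the escaping gas = (n_H₂S/√M_H₂S) / Σ(n_i/√M_i)
= (3.88/√34.08) / (3.88/√34.08 + 3.84/√2.02) = 0.6646/(0.6646 + 2.702) = 0.197.

0.197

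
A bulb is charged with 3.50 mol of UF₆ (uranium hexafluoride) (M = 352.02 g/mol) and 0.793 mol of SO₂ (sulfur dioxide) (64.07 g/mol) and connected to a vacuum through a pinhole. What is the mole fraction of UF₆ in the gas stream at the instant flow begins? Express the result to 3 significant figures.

0.653

Effusion rate of each component ∝ n_i/√M_i (partial pressure × 1/√M).
x_UF₆(eff) = (n_UF₆/√M_UF₆) / (n_UF₆/√M_UF₆ + n_SO₂/√M_SO₂)
= (3.50/√352.02) / (3.50/√352.02 + 0.793/√64.07) = 0.1865/(0.1865 + 0.09907) = 0.653.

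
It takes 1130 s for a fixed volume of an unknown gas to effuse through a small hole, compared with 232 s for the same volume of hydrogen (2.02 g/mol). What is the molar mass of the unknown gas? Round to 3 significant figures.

Using Graham's law: t_X/t_H₂ = √(M_X/M_H₂).
1130/232 = 4.871 = √(M_X/2.02)
M_X = 2.02 × 4.871² = 2.02 × 23.72 = 47.9 g/mol

47.9 g/mol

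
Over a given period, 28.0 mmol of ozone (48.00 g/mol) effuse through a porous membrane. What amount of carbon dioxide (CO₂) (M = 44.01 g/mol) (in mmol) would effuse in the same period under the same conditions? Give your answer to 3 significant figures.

Using Graham's law: rate_CO₂/rate_O₃ = √(M_O₃/M_CO₂) = √(48.00/44.01) = √1.091 = 1.044.
So the amount for CO₂ is 28.0 × 1.044 = 29.2 mmol.

29.2 mmol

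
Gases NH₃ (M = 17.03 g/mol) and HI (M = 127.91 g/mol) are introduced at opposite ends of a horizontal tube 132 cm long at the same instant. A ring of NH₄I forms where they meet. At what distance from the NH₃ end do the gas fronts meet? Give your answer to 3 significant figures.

96.7 cm

Graham's law gives d_NH₃/d_HI = rate_NH₃/rate_HI = √(M_HI/M_NH₃) = √(127.91/17.03) = 2.741.
With d_NH₃ + d_HI = 132 cm, d_HI = 132/(1 + 2.741) = 35.29 cm.
d_NH₃ = 132 − 35.29 = 96.7 cm.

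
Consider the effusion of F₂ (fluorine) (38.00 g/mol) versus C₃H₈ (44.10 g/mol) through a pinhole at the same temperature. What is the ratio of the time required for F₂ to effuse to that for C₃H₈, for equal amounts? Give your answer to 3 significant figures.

0.928

Since effusion rate ∝ 1/√M, t_F₂/t_C₃H₈ = √(M_F₂/M_C₃H₈) = √(38.00/44.10) = √0.8617 = 0.928.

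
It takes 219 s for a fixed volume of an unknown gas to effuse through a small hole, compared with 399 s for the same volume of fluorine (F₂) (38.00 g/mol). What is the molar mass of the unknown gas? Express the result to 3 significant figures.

From Graham's law, t_X/t_F₂ = √(M_X/M_F₂).
219/399 = 0.5489 = √(M_X/38.00)
M_X = 38.00 × 0.5489² = 38.00 × 0.3013 = 11.4 g/mol

11.4 g/mol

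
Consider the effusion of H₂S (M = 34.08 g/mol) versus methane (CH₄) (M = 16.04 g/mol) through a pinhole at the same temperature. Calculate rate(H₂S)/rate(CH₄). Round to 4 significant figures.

0.6860

Using Graham's law: rate_H₂S/rate_CH₄ = √(M_CH₄/M_H₂S) = √(16.04/34.08) = √0.4707 = 0.6860.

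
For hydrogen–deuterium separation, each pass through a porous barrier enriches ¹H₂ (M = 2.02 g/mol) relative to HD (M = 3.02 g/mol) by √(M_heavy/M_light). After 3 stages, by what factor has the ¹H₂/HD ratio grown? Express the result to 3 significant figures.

The single-stage factor is √(M_heavy/M_light), so 3 stages give [√(3.02/2.02)]^3 = (3.02/2.02)^(3/2).
= 1.49505^(3/2) = 1.83.

1.83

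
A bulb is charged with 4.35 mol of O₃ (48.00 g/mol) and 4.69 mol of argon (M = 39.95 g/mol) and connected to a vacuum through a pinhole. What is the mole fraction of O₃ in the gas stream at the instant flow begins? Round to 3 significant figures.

0.458

The effusion rate of species i is ∝ p_i/√M_i ∝ n_i/√M_i.
x_O₃(eff) = (n_O₃/√M_O₃) / (n_O₃/√M_O₃ + n_Ar/√M_Ar)
= (4.35/√48.00) / (4.35/√48.00 + 4.69/√39.95) = 0.6279/(0.6279 + 0.7420) = 0.458.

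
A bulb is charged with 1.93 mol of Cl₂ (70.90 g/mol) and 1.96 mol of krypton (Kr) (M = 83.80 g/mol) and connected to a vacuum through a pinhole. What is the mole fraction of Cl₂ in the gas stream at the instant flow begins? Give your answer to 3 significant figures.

0.517

Effusion rate of each component ∝ n_i/√M_i (partial pressure × 1/√M).
Mole fraction of Cl₂ in the effusate = (n_Cl₂/√M_Cl₂) / (n_Cl₂/√M_Cl₂ + n_Kr/√M_Kr)
= (1.93/√70.90) / (1.93/√70.90 + 1.96/√83.80) = 0.2292/(0.2292 + 0.2141) = 0.517.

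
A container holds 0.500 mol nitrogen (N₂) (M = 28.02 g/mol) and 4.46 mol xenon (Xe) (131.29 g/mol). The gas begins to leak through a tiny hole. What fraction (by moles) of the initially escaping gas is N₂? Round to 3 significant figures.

The effusion rate of species i is ∝ p_i/√M_i ∝ n_i/√M_i.
So x_N₂ in the escaping gas = (n_N₂/√M_N₂) / Σ(n_i/√M_i)
= (0.500/√28.02) / (0.500/√28.02 + 4.46/√131.29) = 0.09446/(0.09446 + 0.3892) = 0.195.

0.195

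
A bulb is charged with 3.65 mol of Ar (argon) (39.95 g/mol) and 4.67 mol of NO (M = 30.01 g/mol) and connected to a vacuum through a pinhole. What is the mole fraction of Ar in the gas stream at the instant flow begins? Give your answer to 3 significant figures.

Rate_i ∝ x_i/√M_i (Graham's law weighted by mole fraction), so the effusate composition follows n_i/√M_i.
Mole fraction of Ar in the effusate = (n_Ar/√M_Ar) / (n_Ar/√M_Ar + n_NO/√M_NO)
= (3.65/√39.95) / (3.65/√39.95 + 4.67/√30.01) = 0.5775/(0.5775 + 0.8525) = 0.404.

0.404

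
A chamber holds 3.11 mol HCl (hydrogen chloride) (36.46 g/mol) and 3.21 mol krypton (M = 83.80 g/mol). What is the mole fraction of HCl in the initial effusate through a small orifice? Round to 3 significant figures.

Effusion rate of each component ∝ n_i/√M_i (partial pressure × 1/√M).
So x_HCl in the escaping gas = (n_HCl/√M_HCl) / Σ(n_i/√M_i)
= (3.11/√36.46) / (3.11/√36.46 + 3.21/√83.80) = 0.5151/(0.5151 + 0.3507) = 0.595.

0.595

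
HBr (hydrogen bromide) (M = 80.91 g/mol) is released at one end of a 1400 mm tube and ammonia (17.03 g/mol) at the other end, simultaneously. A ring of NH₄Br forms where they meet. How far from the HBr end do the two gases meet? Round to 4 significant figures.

In equal time, each gas travels a distance ∝ its rate ∝ 1/√M, so d_HBr/d_NH₃ = √(M_NH₃/M_HBr) = √(17.03/80.91) = 0.4588.
With d_HBr + d_NH₃ = 1400 mm, d_NH₃ = 1400/(1 + 0.4588) = 959.7 mm.
d_HBr = 1400 − 959.7 = 440.3 mm.

440.3 mm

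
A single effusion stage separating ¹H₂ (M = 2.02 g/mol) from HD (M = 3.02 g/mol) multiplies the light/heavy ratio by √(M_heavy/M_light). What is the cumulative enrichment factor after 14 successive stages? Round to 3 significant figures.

Each stage multiplies the ratio by α = √(3.02/2.02), so after 14 stages the overall factor is α^14 = (3.02/2.02)^(14/2).
= 1.49505^7 = 16.7.

16.7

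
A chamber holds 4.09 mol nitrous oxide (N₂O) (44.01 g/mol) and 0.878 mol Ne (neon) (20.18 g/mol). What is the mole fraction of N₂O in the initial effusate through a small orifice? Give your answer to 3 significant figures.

The effusion rate of species i is ∝ p_i/√M_i ∝ n_i/√M_i.
Mole fraction of N₂O in the effusate = (n_N₂O/√M_N₂O) / (n_N₂O/√M_N₂O + n_Ne/√M_Ne)
= (4.09/√44.01) / (4.09/√44.01 + 0.878/√20.18) = 0.6165/(0.6165 + 0.1954) = 0.759.

0.759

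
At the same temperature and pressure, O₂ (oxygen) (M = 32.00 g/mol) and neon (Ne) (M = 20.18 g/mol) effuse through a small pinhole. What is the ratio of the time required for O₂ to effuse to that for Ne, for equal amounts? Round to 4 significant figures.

1.259

Graham's law gives t_O₂/t_Ne = √(M_O₂/M_Ne) = √(32.00/20.18) = √1.586 = 1.259.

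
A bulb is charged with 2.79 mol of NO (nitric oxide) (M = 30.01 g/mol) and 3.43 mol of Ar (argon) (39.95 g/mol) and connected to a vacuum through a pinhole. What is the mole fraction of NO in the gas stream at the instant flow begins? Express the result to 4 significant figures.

0.4841

Each component's effusion rate ∝ (its partial pressure)·(1/√M) ∝ n_i/√M_i.
x_NO(eff) = (n_NO/√M_NO) / (n_NO/√M_NO + n_Ar/√M_Ar)
= (2.79/√30.01) / (2.79/√30.01 + 3.43/√39.95) = 0.5093/(0.5093 + 0.5427) = 0.4841.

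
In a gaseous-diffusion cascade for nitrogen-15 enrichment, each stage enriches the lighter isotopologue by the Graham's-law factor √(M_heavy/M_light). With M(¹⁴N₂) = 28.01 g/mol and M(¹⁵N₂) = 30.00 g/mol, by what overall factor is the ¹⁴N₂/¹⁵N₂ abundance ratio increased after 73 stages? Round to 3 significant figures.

12.2

After 73 stages the ratio has grown by (√(30.00/28.01))^73 = (30.00/28.01)^(73/2).
= 1.07105^(73/2) = 12.2.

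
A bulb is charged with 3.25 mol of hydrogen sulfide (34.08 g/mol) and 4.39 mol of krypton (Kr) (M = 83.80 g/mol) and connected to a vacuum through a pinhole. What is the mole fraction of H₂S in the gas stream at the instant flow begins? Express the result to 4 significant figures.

Effusion rate of each component ∝ n_i/√M_i (partial pressure × 1/√M).
Mole fraction of H₂S in the effusate = (n_H₂S/√M_H₂S) / (n_H₂S/√M_H₂S + n_Kr/√M_Kr)
= (3.25/√34.08) / (3.25/√34.08 + 4.39/√83.80) = 0.5567/(0.5567 + 0.4796) = 0.5372.

0.5372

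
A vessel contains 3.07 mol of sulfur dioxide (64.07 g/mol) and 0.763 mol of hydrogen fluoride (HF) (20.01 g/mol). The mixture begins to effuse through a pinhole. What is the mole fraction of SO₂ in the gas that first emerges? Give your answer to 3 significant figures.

The effusion rate of species i is ∝ p_i/√M_i ∝ n_i/√M_i.
Mole fraction of SO₂ in the effusate = (n_SO₂/√M_SO₂) / (n_SO₂/√M_SO₂ + n_HF/√M_HF)
= (3.07/√64.07) / (3.07/√64.07 + 0.763/√20.01) = 0.3835/(0.3835 + 0.1706) = 0.692.

0.692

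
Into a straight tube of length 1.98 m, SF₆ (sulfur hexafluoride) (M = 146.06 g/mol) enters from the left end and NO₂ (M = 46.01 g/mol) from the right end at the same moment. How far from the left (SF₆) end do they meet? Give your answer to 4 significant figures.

0.7118 m

Distances travelled in equal time are proportional to diffusion rates, so d_SF₆/d_NO₂ = √(M_NO₂/M_SF₆) = √(46.01/146.06) = 0.5613.
With d_SF₆ + d_NO₂ = 1.98 m, d_NO₂ = 1.98/(1 + 0.5613) = 1.268 m.
d_SF₆ = 1.98 − 1.268 = 0.7118 m.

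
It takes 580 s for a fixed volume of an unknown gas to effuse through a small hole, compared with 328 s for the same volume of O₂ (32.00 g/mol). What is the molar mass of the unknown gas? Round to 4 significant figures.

100.1 g/mol

Since effusion rate ∝ 1/√M, t_X/t_O₂ = √(M_X/M_O₂).
580/328 = 1.768 = √(M_X/32.00)
M_X = 32.00 × 1.768² = 32.00 × 3.127 = 100.1 g/mol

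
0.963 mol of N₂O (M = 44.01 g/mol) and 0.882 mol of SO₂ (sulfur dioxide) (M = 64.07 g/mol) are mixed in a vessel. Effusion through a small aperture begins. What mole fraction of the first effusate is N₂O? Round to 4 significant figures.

0.5685

Effusion rate of each component ∝ n_i/√M_i (partial pressure × 1/√M).
So x_N₂O in the escaping gas = (n_N₂O/√M_N₂O) / Σ(n_i/√M_i)
= (0.963/√44.01) / (0.963/√44.01 + 0.882/√64.07) = 0.1452/(0.1452 + 0.1102) = 0.5685.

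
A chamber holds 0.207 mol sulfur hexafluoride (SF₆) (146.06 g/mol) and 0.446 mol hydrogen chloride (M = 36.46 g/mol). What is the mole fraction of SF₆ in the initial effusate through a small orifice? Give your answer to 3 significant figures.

Rate_i ∝ x_i/√M_i (Graham's law weighted by mole fraction), so the effusate composition follows n_i/√M_i.
x_SF₆(eff) = (n_SF₆/√M_SF₆) / (n_SF₆/√M_SF₆ + n_HCl/√M_HCl)
= (0.207/√146.06) / (0.207/√146.06 + 0.446/√36.46) = 0.01713/(0.01713 + 0.07386) = 0.188.

0.188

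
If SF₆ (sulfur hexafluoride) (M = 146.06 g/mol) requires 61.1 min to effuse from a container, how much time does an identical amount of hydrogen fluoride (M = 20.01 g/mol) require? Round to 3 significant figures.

Since effusion rate ∝ 1/√M, t_HF/t_SF₆ = √(M_HF/M_SF₆) = √(20.01/146.06) = √0.1370 = 0.3701.
So the time for HF is 61.1 × 0.3701 = 22.6 min.

22.6 min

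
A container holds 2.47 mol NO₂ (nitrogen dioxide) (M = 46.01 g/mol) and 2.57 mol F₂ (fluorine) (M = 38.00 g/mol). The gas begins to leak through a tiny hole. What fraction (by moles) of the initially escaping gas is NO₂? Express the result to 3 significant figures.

Each component's effusion rate ∝ (its partial pressure)·(1/√M) ∝ n_i/√M_i.
x_NO₂(eff) = (n_NO₂/√M_NO₂) / (n_NO₂/√M_NO₂ + n_F₂/√M_F₂)
= (2.47/√46.01) / (2.47/√46.01 + 2.57/√38.00) = 0.3641/(0.3641 + 0.4169) = 0.466.

0.466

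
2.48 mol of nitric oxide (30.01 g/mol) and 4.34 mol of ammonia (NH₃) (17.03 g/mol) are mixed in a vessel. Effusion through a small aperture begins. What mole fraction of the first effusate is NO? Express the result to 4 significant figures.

0.3009

The effusion rate of species i is ∝ p_i/√M_i ∝ n_i/√M_i.
Mole fraction of NO in the effusate = (n_NO/√M_NO) / (n_NO/√M_NO + n_NH₃/√M_NH₃)
= (2.48/√30.01) / (2.48/√30.01 + 4.34/√17.03) = 0.4527/(0.4527 + 1.052) = 0.3009.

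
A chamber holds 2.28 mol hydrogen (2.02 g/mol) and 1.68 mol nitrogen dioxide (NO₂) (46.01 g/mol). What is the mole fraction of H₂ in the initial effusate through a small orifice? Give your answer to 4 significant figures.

Rate_i ∝ x_i/√M_i (Graham's law weighted by mole fraction), so the effusate composition follows n_i/√M_i.
So x_H₂ in the escaping gas = (n_H₂/√M_H₂) / Σ(n_i/√M_i)
= (2.28/√2.02) / (2.28/√2.02 + 1.68/√46.01) = 1.604/(1.604 + 0.2477) = 0.8663.

0.8663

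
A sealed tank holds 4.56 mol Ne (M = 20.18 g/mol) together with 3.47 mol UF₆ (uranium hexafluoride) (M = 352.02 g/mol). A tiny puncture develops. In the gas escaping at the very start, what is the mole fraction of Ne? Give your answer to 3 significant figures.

0.846

Effusion rate of each component ∝ n_i/√M_i (partial pressure × 1/√M).
So x_Ne in the escaping gas = (n_Ne/√M_Ne) / Σ(n_i/√M_i)
= (4.56/√20.18) / (4.56/√20.18 + 3.47/√352.02) = 1.015/(1.015 + 0.1849) = 0.846.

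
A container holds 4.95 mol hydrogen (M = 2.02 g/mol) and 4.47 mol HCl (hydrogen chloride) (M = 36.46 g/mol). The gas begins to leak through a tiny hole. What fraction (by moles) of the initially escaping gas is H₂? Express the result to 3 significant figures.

Rate_i ∝ x_i/√M_i (Graham's law weighted by mole fraction), so the effusate composition follows n_i/√M_i.
So x_H₂ in the escaping gas = (n_H₂/√M_H₂) / Σ(n_i/√M_i)
= (4.95/√2.02) / (4.95/√2.02 + 4.47/√36.46) = 3.483/(3.483 + 0.7403) = 0.825.

0.825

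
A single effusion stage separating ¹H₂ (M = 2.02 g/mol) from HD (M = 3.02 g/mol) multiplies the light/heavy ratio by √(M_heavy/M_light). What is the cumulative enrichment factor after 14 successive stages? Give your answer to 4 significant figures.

Overall factor = α^14 with α = √(3.02/2.02), i.e. (3.02/2.02)^(14/2).
= 1.49505^7 = 16.70.

16.70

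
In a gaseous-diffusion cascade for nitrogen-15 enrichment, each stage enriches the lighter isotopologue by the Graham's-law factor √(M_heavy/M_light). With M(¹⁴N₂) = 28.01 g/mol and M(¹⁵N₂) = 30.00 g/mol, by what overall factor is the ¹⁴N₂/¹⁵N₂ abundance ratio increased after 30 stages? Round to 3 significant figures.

The single-stage factor is √(M_heavy/M_light), so 30 stages give [√(30.00/28.01)]^30 = (30.00/28.01)^(30/2).
= 1.07105^15 = 2.80.

2.80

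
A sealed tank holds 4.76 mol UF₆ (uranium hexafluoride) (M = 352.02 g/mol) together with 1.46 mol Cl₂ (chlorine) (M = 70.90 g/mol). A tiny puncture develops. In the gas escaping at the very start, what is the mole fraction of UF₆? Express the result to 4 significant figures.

0.5940

Each component's effusion rate ∝ (its partial pressure)·(1/√M) ∝ n_i/√M_i.
x_UF₆(eff) = (n_UF₆/√M_UF₆) / (n_UF₆/√M_UF₆ + n_Cl₂/√M_Cl₂)
= (4.76/√352.02) / (4.76/√352.02 + 1.46/√70.90) = 0.2537/(0.2537 + 0.1734) = 0.5940.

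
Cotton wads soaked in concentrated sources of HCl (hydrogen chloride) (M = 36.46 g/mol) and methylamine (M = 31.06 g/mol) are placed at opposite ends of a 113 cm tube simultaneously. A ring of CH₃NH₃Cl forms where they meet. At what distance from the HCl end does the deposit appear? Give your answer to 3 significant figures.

54.2 cm

Distances travelled in equal time are proportional to diffusion rates, so d_HCl/d_CH₃NH₂ = √(M_CH₃NH₂/M_HCl) = √(31.06/36.46) = 0.9230.
With d_HCl + d_CH₃NH₂ = 113 cm, d_CH₃NH₂ = 113/(1 + 0.9230) = 58.76 cm.
d_HCl = 113 − 58.76 = 54.2 cm.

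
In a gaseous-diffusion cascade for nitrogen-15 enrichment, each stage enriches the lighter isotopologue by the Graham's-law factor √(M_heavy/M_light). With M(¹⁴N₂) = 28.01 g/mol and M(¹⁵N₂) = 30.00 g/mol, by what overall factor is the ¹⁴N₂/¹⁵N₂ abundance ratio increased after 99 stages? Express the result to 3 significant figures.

After 99 stages the ratio has grown by (√(30.00/28.01))^99 = (30.00/28.01)^(99/2).
= 1.07105^(99/2) = 29.9.

29.9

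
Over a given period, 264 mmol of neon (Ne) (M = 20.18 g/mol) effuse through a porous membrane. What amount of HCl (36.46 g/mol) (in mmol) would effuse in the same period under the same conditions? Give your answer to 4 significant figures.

196.4 mmol

By Graham's law, rate_HCl/rate_Ne = √(M_Ne/M_HCl) = √(20.18/36.46) = √0.5535 = 0.7440.
So the amount for HCl is 264 × 0.7440 = 196.4 mmol.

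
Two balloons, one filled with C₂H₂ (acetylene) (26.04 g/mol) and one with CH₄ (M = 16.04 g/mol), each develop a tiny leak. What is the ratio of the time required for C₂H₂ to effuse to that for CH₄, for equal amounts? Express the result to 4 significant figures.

Graham's law gives t_C₂H₂/t_CH₄ = √(M_C₂H₂/M_CH₄) = √(26.04/16.04) = √1.623 = 1.274.

1.274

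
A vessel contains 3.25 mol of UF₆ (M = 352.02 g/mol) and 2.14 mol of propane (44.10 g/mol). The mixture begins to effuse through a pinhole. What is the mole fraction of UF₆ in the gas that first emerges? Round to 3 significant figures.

0.350

Rate_i ∝ x_i/√M_i (Graham's law weighted by mole fraction), so the effusate composition follows n_i/√M_i.
So x_UF₆ in the escaping gas = (n_UF₆/√M_UF₆) / Σ(n_i/√M_i)
= (3.25/√352.02) / (3.25/√352.02 + 2.14/√44.10) = 0.1732/(0.1732 + 0.3223) = 0.350.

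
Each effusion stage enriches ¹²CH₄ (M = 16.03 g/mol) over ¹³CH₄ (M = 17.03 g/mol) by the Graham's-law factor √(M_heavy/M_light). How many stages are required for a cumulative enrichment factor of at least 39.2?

122

With α = √(17.03/16.03) per stage, ln α = ½ ln(1.06238) = 0.03026.
Need α^N ≥ 39.2 ⇒ N ≥ ln(39.2) / ln α = 3.669 / 0.03026 = 121.25.
Rounding up, N = 122 stages.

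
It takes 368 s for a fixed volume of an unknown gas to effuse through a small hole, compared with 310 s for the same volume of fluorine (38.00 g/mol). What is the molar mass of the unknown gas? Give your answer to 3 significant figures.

From Graham's law, t_X/t_F₂ = √(M_X/M_F₂).
368/310 = 1.187 = √(M_X/38.00)
M_X = 38.00 × 1.187² = 38.00 × 1.409 = 53.5 g/mol

53.5 g/mol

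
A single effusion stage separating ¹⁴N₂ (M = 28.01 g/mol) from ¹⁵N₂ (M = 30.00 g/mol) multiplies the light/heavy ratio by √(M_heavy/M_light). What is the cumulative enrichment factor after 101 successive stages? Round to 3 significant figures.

The single-stage factor is √(M_heavy/M_light), so 101 stages give [√(30.00/28.01)]^101 = (30.00/28.01)^(101/2).
= 1.07105^(101/2) = 32.0.

32.0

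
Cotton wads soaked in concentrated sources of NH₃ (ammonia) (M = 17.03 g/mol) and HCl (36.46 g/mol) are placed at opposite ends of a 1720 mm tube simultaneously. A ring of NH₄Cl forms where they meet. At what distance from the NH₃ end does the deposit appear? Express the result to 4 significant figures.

The fronts meet when d_NH₃ + d_HCl = L with d_NH₃/d_HCl = √(M_HCl/M_NH₃) (Graham's law). Here √(M_HCl/M_NH₃) = √(36.46/17.03) = 1.463.
With d_NH₃ + d_HCl = 1720 mm, d_HCl = 1720/(1 + 1.463) = 698.3 mm.
d_NH₃ = 1720 − 698.3 = 1022 mm.

1022 mm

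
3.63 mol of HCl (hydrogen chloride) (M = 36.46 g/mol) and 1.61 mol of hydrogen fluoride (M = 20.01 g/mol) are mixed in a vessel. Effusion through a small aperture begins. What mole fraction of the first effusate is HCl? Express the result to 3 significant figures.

The effusion rate of species i is ∝ p_i/√M_i ∝ n_i/√M_i.
x_HCl(eff) = (n_HCl/√M_HCl) / (n_HCl/√M_HCl + n_HF/√M_HF)
= (3.63/√36.46) / (3.63/√36.46 + 1.61/√20.01) = 0.6012/(0.6012 + 0.3599) = 0.626.

0.626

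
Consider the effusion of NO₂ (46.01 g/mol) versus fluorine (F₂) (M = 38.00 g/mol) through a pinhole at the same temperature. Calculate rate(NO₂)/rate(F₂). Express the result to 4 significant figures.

0.9088

By Graham's law, rate_NO₂/rate_F₂ = √(M_F₂/M_NO₂) = √(38.00/46.01) = √0.8259 = 0.9088.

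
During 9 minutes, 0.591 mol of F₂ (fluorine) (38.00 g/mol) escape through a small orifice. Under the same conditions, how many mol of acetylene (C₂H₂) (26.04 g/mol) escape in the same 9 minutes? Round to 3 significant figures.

0.714 mol

Graham's law gives rate_C₂H₂/rate_F₂ = √(M_F₂/M_C₂H₂) = √(38.00/26.04) = √1.459 = 1.208.
So the amount for C₂H₂ is 0.591 × 1.208 = 0.714 mol.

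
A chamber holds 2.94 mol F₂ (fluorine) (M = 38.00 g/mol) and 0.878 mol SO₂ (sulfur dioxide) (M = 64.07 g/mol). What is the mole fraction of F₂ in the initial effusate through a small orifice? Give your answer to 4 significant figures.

The effusion rate of species i is ∝ p_i/√M_i ∝ n_i/√M_i.
So x_F₂ in the escaping gas = (n_F₂/√M_F₂) / Σ(n_i/√M_i)
= (2.94/√38.00) / (2.94/√38.00 + 0.878/√64.07) = 0.4769/(0.4769 + 0.1097) = 0.8130.

0.8130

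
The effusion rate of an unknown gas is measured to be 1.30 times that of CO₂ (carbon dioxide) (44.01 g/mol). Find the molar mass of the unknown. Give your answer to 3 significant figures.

By Graham's law, rate_X/rate_CO₂ = √(M_CO₂/M_X).
1.30 = √(44.01/M_X)
M_X = 44.01 / 1.30² = 44.01 / 1.690 = 26.0 g/mol

26.0 g/mol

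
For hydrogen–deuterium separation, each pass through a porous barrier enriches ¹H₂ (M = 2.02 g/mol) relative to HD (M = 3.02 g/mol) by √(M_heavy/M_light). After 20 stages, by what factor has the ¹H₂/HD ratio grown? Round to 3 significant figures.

Overall factor = α^20 with α = √(3.02/2.02), i.e. (3.02/2.02)^(20/2).
= 1.49505^10 = 55.8.

55.8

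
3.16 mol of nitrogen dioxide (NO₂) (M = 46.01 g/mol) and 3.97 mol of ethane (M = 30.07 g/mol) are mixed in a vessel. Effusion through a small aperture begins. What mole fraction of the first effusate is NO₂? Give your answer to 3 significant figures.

The effusion rate of species i is ∝ p_i/√M_i ∝ n_i/√M_i.
Mole fraction of NO₂ in the effusate = (n_NO₂/√M_NO₂) / (n_NO₂/√M_NO₂ + n_C₂H₆/√M_C₂H₆)
= (3.16/√46.01) / (3.16/√46.01 + 3.97/√30.07) = 0.4659/(0.4659 + 0.7240) = 0.392.

0.392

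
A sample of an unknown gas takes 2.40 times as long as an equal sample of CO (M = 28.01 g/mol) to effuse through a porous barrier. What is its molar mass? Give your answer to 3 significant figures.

Graham's law gives t_X/t_CO = √(M_X/M_CO).
2.40 = √(M_X/28.01)
M_X = 28.01 × 2.40² = 28.01 × 5.760 = 161 g/mol

161 g/mol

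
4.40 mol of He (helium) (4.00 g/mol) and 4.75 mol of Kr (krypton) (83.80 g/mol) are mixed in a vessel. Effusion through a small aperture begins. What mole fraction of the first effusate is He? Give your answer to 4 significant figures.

0.8092

The effusion rate of species i is ∝ p_i/√M_i ∝ n_i/√M_i.
Mole fraction of He in the effusate = (n_He/√M_He) / (n_He/√M_He + n_Kr/√M_Kr)
= (4.40/√4.00) / (4.40/√4.00 + 4.75/√83.80) = 2.200/(2.200 + 0.5189) = 0.8092.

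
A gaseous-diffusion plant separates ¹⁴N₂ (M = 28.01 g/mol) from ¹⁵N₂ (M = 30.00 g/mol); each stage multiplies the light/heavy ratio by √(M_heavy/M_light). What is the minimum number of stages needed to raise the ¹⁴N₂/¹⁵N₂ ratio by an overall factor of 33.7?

103

Single-stage factor α = √(30.00/28.01), so ln α = ½ ln(1.07105) = 0.03432.
Need α^N ≥ 33.7 ⇒ N ≥ ln(33.7) / ln α = 3.517 / 0.03432 = 102.50.
Rounding up, N = 103 stages.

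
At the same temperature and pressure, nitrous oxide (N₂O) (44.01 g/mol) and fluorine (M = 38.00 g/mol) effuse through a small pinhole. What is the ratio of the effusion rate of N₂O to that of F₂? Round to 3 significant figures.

By Graham's law, rate_N₂O/rate_F₂ = √(M_F₂/M_N₂O) = √(38.00/44.01) = √0.8634 = 0.929.

0.929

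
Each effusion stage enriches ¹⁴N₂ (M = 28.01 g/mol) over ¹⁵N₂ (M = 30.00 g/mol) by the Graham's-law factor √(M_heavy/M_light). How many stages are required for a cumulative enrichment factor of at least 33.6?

With α = √(30.00/28.01) per stage, ln α = ½ ln(1.07105) = 0.03432.
Need α^N ≥ 33.6 ⇒ N ≥ ln(33.6) / ln α = 3.515 / 0.03432 = 102.41.
Rounding up, N = 103 stages.

103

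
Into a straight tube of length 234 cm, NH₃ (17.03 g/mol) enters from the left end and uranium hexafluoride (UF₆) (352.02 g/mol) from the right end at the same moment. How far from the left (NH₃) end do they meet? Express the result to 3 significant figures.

Distances travelled in equal time are proportional to diffusion rates, so d_NH₃/d_UF₆ = √(M_UF₆/M_NH₃) = √(352.02/17.03) = 4.546.
With d_NH₃ + d_UF₆ = 234 cm, d_UF₆ = 234/(1 + 4.546) = 42.19 cm.
d_NH₃ = 234 − 42.19 = 192 cm.

192 cm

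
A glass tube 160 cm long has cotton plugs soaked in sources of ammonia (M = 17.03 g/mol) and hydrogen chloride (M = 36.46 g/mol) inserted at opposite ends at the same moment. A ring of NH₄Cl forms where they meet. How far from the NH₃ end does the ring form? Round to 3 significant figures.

Graham's law gives d_NH₃/d_HCl = rate_NH₃/rate_HCl = √(M_HCl/M_NH₃) = √(36.46/17.03) = 1.463.
With d_NH₃ + d_HCl = 160 cm, d_HCl = 160/(1 + 1.463) = 64.96 cm.
d_NH₃ = 160 − 64.96 = 95.0 cm.

95.0 cm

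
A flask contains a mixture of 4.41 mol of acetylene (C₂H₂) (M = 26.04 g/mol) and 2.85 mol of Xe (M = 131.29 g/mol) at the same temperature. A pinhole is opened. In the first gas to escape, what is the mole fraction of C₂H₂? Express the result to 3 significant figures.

0.777

Rate_i ∝ x_i/√M_i (Graham's law weighted by mole fraction), so the effusate composition follows n_i/√M_i.
Mole fraction of C₂H₂ in the effusate = (n_C₂H₂/√M_C₂H₂) / (n_C₂H₂/√M_C₂H₂ + n_Xe/√M_Xe)
= (4.41/√26.04) / (4.41/√26.04 + 2.85/√131.29) = 0.8642/(0.8642 + 0.2487) = 0.777.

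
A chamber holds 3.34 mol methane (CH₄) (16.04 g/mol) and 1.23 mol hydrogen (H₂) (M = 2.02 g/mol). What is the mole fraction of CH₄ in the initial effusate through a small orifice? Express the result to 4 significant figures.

0.4907

Rate_i ∝ x_i/√M_i (Graham's law weighted by mole fraction), so the effusate composition follows n_i/√M_i.
Mole fraction of CH₄ in the effusate = (n_CH₄/√M_CH₄) / (n_CH₄/√M_CH₄ + n_H₂/√M_H₂)
= (3.34/√16.04) / (3.34/√16.04 + 1.23/√2.02) = 0.8340/(0.8340 + 0.8654) = 0.4907.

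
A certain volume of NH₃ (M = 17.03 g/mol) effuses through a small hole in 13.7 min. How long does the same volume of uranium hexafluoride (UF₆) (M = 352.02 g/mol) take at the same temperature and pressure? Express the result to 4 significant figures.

From Graham's law, t_UF₆/t_NH₃ = √(M_UF₆/M_NH₃) = √(352.02/17.03) = √20.67 = 4.546.
So the time for UF₆ is 13.7 × 4.546 = 62.29 min.

62.29 min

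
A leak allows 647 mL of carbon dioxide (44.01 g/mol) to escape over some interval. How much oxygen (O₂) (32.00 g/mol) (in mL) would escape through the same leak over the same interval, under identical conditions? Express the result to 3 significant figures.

759 mL

Graham's law gives rate_O₂/rate_CO₂ = √(M_CO₂/M_O₂) = √(44.01/32.00) = √1.375 = 1.173.
So the volume for O₂ is 647 × 1.173 = 759 mL.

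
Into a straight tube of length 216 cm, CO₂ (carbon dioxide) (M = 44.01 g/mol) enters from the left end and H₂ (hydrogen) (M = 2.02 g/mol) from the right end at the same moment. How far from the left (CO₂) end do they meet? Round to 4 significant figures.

38.11 cm

The fronts meet when d_CO₂ + d_H₂ = L with d_CO₂/d_H₂ = √(M_H₂/M_CO₂) (Graham's law). Here √(M_H₂/M_CO₂) = √(2.02/44.01) = 0.2142.
With d_CO₂ + d_H₂ = 216 cm, d_H₂ = 216/(1 + 0.2142) = 177.9 cm.
d_CO₂ = 216 − 177.9 = 38.11 cm.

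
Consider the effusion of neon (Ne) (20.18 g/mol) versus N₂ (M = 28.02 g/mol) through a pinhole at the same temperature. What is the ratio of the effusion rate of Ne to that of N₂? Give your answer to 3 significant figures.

From Graham's law, rate_Ne/rate_N₂ = √(M_N₂/M_Ne) = √(28.02/20.18) = √1.389 = 1.18.

1.18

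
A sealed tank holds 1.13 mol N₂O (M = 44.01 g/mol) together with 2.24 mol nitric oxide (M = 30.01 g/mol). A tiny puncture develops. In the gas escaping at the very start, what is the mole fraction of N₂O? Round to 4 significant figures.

0.2941

The effusion rate of species i is ∝ p_i/√M_i ∝ n_i/√M_i.
Mole fraction of N₂O in the effusate = (n_N₂O/√M_N₂O) / (n_N₂O/√M_N₂O + n_NO/√M_NO)
= (1.13/√44.01) / (1.13/√44.01 + 2.24/√30.01) = 0.1703/(0.1703 + 0.4089) = 0.2941.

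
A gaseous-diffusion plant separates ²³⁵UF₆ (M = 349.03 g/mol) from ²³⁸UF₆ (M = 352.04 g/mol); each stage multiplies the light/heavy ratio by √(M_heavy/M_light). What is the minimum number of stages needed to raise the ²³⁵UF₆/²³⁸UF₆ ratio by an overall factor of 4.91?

371

Per stage α = (352.04/349.03)^(1/2) = 1.00862^0.5, giving ln α = 0.004293.
Need α^N ≥ 4.91 ⇒ N ≥ ln(4.91) / ln α = 1.591 / 0.004293 = 370.63.
So at least 371 stages are needed.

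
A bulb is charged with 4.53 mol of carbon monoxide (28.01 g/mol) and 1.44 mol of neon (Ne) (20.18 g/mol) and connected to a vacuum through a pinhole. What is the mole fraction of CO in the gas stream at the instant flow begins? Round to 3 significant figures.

0.728

The effusion rate of species i is ∝ p_i/√M_i ∝ n_i/√M_i.
So x_CO in the escaping gas = (n_CO/√M_CO) / Σ(n_i/√M_i)
= (4.53/√28.01) / (4.53/√28.01 + 1.44/√20.18) = 0.8559/(0.8559 + 0.3206) = 0.728.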